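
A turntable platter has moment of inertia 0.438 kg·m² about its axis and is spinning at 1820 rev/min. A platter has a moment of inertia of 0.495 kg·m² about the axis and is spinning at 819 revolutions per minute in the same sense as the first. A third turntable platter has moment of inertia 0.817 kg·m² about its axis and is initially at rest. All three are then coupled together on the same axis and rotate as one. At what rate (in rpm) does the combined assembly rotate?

|ω_f| ≈ 687 rpm

The coupling torques are internal; angular momentum about the shared axis is conserved.
Taking A's sense as positive: L = (0.4380)(1820) + (0.4950)(819) = 1203 kg·m²·rpm.
Combined I = 0.4380 + 0.4950 + 0.8170 = 1.750 kg·m².
ω_f = L / I = 1203 / 1.750 = 687.2 rpm.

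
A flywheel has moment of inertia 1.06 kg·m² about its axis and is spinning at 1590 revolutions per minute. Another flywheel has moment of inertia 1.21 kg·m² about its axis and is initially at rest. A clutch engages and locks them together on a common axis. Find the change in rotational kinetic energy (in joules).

No external torque acts about the common axis, so total angular momentum is conserved.
Taking A's sense as positive: L = (1.060)(1590) = 1685 kg·m²·rpm.
Combined I = 1.060 + 1.210 = 2.270 kg·m².
ω_f = L / I = 1685 / 2.270 = 742.5 rpm.
KE_i = ½ΣIω² = 14690 J; KE_f = ½(2.270)(77.75)² = 6861 J.

ΔKE ≈ -7830 J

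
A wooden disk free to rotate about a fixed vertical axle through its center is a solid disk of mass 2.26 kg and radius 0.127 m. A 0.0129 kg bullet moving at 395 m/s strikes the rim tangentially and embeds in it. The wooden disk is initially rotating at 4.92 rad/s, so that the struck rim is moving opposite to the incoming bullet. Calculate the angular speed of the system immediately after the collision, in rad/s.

The axle reaction passes through the axle and exerts no torque about it; angular momentum about the axle is conserved through the impact.
I_p = ½(2.26)(0.127)² = 0.01823 kg·m². Taking the sense of the bullet's angular momentum as positive, L_{bullet} = m v R = (0.0129)(395)(0.127) = 0.6471 kg·m²/s.
L_i = −I_p ω_p + m v R = −(0.01823)(4.92) + 0.6471 = 0.5575 kg·m²/s.
After sticking, I_f = I_p + m R² = 0.01823 + (0.0129)(0.127)² = 0.01843 kg·m².
ω_f = L_i / I_f = 0.5575 / 0.01843 = 30.24 rad/s.

|ω_f| ≈ 30.2 rad/s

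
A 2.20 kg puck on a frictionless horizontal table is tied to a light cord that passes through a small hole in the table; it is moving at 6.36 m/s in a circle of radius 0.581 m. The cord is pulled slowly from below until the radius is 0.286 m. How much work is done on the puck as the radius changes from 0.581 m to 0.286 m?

W ≈ 139 J

Central (radial) force ⇒ zero torque about the center ⇒ m v r is constant.
v₂ = v₁ r₁ / r₂ = (6.36)(0.581) / (0.286) = 12.92 m/s.
W = ΔKE = ½m(v₂² − v₁²) = 139.1 J.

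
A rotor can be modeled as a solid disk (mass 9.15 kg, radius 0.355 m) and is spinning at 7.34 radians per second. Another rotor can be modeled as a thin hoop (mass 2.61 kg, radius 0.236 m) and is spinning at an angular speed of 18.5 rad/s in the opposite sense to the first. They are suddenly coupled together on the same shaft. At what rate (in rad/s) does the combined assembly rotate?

No external torque acts about the common axis, so total angular momentum is conserved.
Moments of inertia: I_A = ½(9.15)(0.355)² = 0.5766 kg·m²; I_B = (2.61)(0.236)² = 0.1454 kg·m².
Taking A's sense as positive: L = (0.5766)(7.34) − (0.1454)(18.5) = 1.543 kg·m²·rad/s.
Combined I = 0.5766 + 0.1454 = 0.7219 kg·m².
ω_f = L / I = 1.543 / 0.7219 = 2.137 rad/s.

|ω_f| ≈ 2.14 rad/s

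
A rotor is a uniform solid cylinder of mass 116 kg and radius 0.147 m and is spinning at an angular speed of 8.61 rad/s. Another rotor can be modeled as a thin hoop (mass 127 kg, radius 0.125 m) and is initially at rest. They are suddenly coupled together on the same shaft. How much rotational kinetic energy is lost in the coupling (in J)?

ΔKE lost ≈ 28.5 J

The coupling torques are internal; angular momentum about the shared axis is conserved.
Moments of inertia: I_A = ½(116)(0.147)² = 1.253 kg·m²; I_B = (127)(0.125)² = 1.984 kg·m².
Taking A's sense as positive: L = (1.253)(8.61) = 10.79 kg·m²·rad/s.
Combined I = 1.253 + 1.984 = 3.238 kg·m².
ω_f = L / I = 10.79 / 3.238 = 3.333 rad/s.
KE_i = ½ΣIω² = 46.46 J; KE_f = ½(3.238)(3.333)² = 17.98 J.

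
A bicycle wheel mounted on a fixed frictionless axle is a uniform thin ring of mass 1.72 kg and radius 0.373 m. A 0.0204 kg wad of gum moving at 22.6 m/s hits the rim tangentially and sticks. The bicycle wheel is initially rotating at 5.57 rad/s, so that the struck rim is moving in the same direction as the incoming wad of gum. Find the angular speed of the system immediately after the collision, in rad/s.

|ω_f| ≈ 6.21 rad/s

The axle reaction passes through the axle and exerts no torque about it; angular momentum about the axle is conserved through the impact.
I_p = (1.72)(0.373)² = 0.2393 kg·m². Taking the sense of the wad of gum's angular momentum as positive, L_{wad} = m v R = (0.0204)(22.6)(0.373) = 0.1720 kg·m²/s.
L_i = +I_p ω_p + m v R = +(0.2393)(5.57) + 0.1720 = 1.505 kg·m²/s.
After sticking, I_f = I_p + m R² = 0.2393 + (0.0204)(0.373)² = 0.2421 kg·m².
ω_f = L_i / I_f = 1.505 / 0.2421 = 6.215 rad/s.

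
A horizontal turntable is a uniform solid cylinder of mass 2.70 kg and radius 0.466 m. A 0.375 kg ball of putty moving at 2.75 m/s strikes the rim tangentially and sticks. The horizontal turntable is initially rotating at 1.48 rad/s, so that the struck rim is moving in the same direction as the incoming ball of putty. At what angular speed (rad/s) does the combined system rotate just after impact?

|ω_f| ≈ 2.44 rad/s

About the axle the impulsive forces during the collision are internal, so angular momentum about that axis is conserved.
I_p = ½(2.70)(0.466)² = 0.2932 kg·m². Taking the sense of the ball of putty's angular momentum as positive, L_{ball} = m v R = (0.375)(2.75)(0.466) = 0.4806 kg·m²/s.
L_i = +I_p ω_p + m v R = +(0.2932)(1.48) + 0.4806 = 0.9144 kg·m²/s.
After sticking, I_f = I_p + m R² = 0.2932 + (0.375)(0.466)² = 0.3746 kg·m².
ω_f = L_i / I_f = 0.9144 / 0.3746 = 2.441 rad/s.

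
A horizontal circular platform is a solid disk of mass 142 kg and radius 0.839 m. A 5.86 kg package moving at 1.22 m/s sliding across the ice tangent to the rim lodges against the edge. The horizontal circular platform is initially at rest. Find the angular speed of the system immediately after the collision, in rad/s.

The axle reaction passes through the central axle and exerts no torque about it; angular momentum about the central axle is conserved through the impact.
I_p = ½(142)(0.839)² = 49.98 kg·m². Taking the sense of the package's angular momentum as positive, L_{package} = m v R = (5.86)(1.22)(0.839) = 5.998 kg·m²/s.
L_i = 0 + 5.998 = 5.998 kg·m²/s.
After sticking, I_f = I_p + m R² = 49.98 + (5.86)(0.839)² = 54.10 kg·m².
ω_f = L_i / I_f = 5.998 / 54.10 = 0.1109 rad/s.

|ω_f| ≈ 0.111 rad/s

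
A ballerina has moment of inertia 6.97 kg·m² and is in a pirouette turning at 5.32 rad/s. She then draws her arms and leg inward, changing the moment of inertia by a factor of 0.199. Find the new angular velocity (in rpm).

With no external torque about the axis, L is conserved: I₁ω₁ = I₂ω₂.
I₂ = 0.199 × 6.97 = 1.387 kg·m².
ω₂ = I₁ω₁ / I₂ = (6.970)(5.32 rad/s) / (1.387) = 26.73 rad/s = 255.3 rpm.

ω₂ ≈ 255 rpm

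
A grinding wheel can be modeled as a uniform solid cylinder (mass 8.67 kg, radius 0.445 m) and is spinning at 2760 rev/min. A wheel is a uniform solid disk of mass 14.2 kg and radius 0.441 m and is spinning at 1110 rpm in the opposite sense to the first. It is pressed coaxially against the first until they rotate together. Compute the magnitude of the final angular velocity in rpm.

|ω_f| ≈ 374 rpm

The coupling torques are internal; angular momentum about the shared axis is conserved.
Moments of inertia: I_A = ½(8.67)(0.445)² = 0.8584 kg·m²; I_B = ½(14.2)(0.441)² = 1.381 kg·m².
Taking A's sense as positive: L = (0.8584)(2760) − (1.381)(1110) = 836.6 kg·m²·rpm.
Combined I = 0.8584 + 1.381 = 2.239 kg·m².
ω_f = L / I = 836.6 / 2.239 = 373.6 rpm.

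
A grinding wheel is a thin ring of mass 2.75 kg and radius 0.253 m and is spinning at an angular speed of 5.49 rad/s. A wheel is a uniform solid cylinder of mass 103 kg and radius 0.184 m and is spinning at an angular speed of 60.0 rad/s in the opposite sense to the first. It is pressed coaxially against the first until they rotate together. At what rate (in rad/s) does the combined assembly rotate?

The coupling torques are internal; angular momentum about the shared axis is conserved.
Moments of inertia: I_A = (2.75)(0.253)² = 0.1760 kg·m²; I_B = ½(103)(0.184)² = 1.744 kg·m².
Taking A's sense as positive: L = (0.1760)(5.49) − (1.744)(60.0) = -103.6 kg·m²·rad/s.
Combined I = 0.1760 + 1.744 = 1.920 kg·m².
ω_f = L / I = -103.6 / 1.920 = -53.99 rad/s.

|ω_f| ≈ 54.0 rad/s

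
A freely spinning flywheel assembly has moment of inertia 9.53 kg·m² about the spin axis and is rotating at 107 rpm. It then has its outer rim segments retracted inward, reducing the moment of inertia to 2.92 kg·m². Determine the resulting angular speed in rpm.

ω₂ ≈ 349 rpm

Angular momentum about the spin axis is conserved since the torque about it is zero.
ω₂ = I₁ω₁ / I₂ = (9.530)(107 rpm) / (2.920) = 349.2 rpm.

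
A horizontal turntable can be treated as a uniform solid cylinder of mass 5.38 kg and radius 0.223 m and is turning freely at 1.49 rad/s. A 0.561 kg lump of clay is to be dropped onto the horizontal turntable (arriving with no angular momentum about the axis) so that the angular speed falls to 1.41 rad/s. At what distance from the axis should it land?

r ≈ 0.116 m

The added mass arrives with no angular momentum about the axis, and any external torque about the axis is negligible, so the system's angular momentum is conserved.
I_p = ½(5.38)(0.223)² = 0.1338 kg·m².
I_p ω_i = (I_p + m r²) ω_f ⇒ m r² = I_p(ω_i/ω_f − 1) = 0.1338(1.49/1.41 − 1) = 0.007590 kg·m².
r = √(0.007590/0.561) = 0.1163 m.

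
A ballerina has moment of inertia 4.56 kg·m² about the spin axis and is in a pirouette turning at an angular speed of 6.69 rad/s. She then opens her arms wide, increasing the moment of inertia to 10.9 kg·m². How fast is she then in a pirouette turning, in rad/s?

Angular momentum about the spin axis is conserved since the torque about it is zero.
ω₂ = I₁ω₁ / I₂ = (4.560)(6.69 rad/s) / (10.90) = 2.799 rad/s.

ω₂ ≈ 2.80 rad/s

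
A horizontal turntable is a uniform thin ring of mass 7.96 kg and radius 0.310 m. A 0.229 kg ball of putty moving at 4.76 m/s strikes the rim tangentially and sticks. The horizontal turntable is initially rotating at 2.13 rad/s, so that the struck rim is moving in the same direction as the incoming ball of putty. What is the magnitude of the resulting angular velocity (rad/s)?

The axle reaction passes through the axle and exerts no torque about it; angular momentum about the axle is conserved through the impact.
I_p = (7.96)(0.310)² = 0.7650 kg·m². Taking the sense of the ball of putty's angular momentum as positive, L_{ball} = m v R = (0.229)(4.76)(0.310) = 0.3379 kg·m²/s.
L_i = +I_p ω_p + m v R = +(0.7650)(2.13) + 0.3379 = 1.967 kg·m²/s.
After sticking, I_f = I_p + m R² = 0.7650 + (0.229)(0.310)² = 0.7870 kg·m².
ω_f = L_i / I_f = 1.967 / 0.7870 = 2.500 rad/s.

|ω_f| ≈ 2.50 rad/s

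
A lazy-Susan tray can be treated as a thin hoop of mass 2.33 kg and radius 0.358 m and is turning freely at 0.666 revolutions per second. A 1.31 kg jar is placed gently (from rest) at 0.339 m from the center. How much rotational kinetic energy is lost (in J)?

energy lost ≈ 0.876 J

The added mass arrives with no angular momentum about the center, and any external torque about the center is negligible, so the system's angular momentum is conserved.
I_p = (2.33)(0.358)² = 0.2986 kg·m².
Added inertia Σmr² = (1.31)(0.339)² = 0.1505 kg·m²; I_f = 0.2986 + 0.1505 = 0.4492 kg·m².
ω_f = I_p ω_i / I_f = (0.2986)(0.666) / 0.4492 = 0.4428 rev/s.
KE_i = ½(0.2986)(4.185 rad/s)² = 2.615 J; KE_f = ½(0.4492)(2.782)² = 1.738 J.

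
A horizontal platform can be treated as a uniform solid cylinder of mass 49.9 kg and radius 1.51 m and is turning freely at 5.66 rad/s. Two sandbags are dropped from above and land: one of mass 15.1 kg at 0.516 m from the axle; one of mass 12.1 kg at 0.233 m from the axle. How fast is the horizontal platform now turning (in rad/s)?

No external torque acts about the axle; L_before = L_after.
I_p = ½(49.9)(1.51)² = 56.89 kg·m².
Added inertia Σmr² = (15.1)(0.516)² + (12.1)(0.233)² = 4.677 kg·m²; I_f = 56.89 + 4.677 = 61.57 kg·m².
ω_f = I_p ω_i / I_f = (56.89)(5.66) / 61.57 = 5.230 rad/s.

ω_f ≈ 5.23 rad/s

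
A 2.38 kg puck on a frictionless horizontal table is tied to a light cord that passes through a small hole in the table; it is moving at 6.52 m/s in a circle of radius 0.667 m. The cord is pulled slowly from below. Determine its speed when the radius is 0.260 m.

The only horizontal force on the mass is along the cord (radial), so it exerts no torque about the hole and angular momentum m v r is conserved.
v₂ = v₁ r₁ / r₂ = (6.52)(0.667) / (0.260) = 16.73 m/s.

v₂ ≈ 16.7 m/s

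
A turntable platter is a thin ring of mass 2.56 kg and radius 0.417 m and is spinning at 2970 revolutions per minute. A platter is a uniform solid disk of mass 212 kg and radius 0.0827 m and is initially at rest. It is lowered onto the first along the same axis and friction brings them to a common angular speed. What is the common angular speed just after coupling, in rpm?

|ω_f| ≈ 1130 rpm

No external torque acts about the common axis, so total angular momentum is conserved.
Moments of inertia: I_A = (2.56)(0.417)² = 0.4452 kg·m²; I_B = ½(212)(0.0827)² = 0.7250 kg·m².
Taking A's sense as positive: L = (0.4452)(2970) = 1322 kg·m²·rpm.
Combined I = 0.4452 + 0.7250 = 1.170 kg·m².
ω_f = L / I = 1322 / 1.170 = 1130 rpm.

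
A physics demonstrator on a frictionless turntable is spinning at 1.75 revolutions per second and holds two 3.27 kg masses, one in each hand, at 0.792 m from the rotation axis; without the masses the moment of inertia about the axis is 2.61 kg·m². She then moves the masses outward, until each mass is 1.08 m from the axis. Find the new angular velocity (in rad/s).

With no external torque about the axis, L is conserved: I₁ω₁ = I₂ω₂.
I₁ = 2.61 + 2(3.27)(0.792)² = 6.712 kg·m²; I₂ = 2.61 + 2(3.27)(1.08)² = 10.24 kg·m².
ω₂ = I₁ω₁ / I₂ = (6.712)(1.75 rev/s) / (10.24) = 1.147 rev/s = 7.209 rad/s.

ω₂ ≈ 7.21 rad/s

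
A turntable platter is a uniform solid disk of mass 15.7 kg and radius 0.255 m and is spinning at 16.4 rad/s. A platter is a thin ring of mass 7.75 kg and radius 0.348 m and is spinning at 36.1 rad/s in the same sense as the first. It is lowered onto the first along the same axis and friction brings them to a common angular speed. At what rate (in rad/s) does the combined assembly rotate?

|ω_f| ≈ 29.2 rad/s

The coupling torques are internal; angular momentum about the shared axis is conserved.
Moments of inertia: I_A = ½(15.7)(0.255)² = 0.5104 kg·m²; I_B = (7.75)(0.348)² = 0.9386 kg·m².
Taking A's sense as positive: L = (0.5104)(16.4) + (0.9386)(36.1) = 42.25 kg·m²·rad/s.
Combined I = 0.5104 + 0.9386 = 1.449 kg·m².
ω_f = L / I = 42.25 / 1.449 = 29.16 rad/s.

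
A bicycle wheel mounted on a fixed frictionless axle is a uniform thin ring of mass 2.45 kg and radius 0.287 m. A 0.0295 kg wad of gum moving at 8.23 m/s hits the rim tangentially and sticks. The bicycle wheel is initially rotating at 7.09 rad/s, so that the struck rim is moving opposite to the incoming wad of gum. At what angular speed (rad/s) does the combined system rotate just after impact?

The axle reaction passes through the axle and exerts no torque about it; angular momentum about the axle is conserved through the impact.
I_p = (2.45)(0.287)² = 0.2018 kg·m². Taking the sense of the wad of gum's angular momentum as positive, L_{wad} = m v R = (0.0295)(8.23)(0.287) = 0.06968 kg·m²/s.
L_i = −I_p ω_p + m v R = −(0.2018)(7.09) + 0.06968 = -1.361 kg·m²/s.
After sticking, I_f = I_p + m R² = 0.2018 + (0.0295)(0.287)² = 0.2042 kg·m².
ω_f = L_i / I_f = -1.361 / 0.2042 = -6.664 rad/s.

|ω_f| ≈ 6.66 rad/s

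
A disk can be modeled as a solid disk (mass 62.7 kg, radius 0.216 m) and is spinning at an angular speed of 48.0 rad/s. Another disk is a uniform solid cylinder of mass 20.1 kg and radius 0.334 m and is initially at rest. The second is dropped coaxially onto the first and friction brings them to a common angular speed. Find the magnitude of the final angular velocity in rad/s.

|ω_f| ≈ 27.2 rad/s

The coupling torques are internal; angular momentum about the shared axis is conserved.
Moments of inertia: I_A = ½(62.7)(0.216)² = 1.463 kg·m²; I_B = ½(20.1)(0.334)² = 1.121 kg·m².
Taking A's sense as positive: L = (1.463)(48.0) = 70.21 kg·m²·rad/s.
Combined I = 1.463 + 1.121 = 2.584 kg·m².
ω_f = L / I = 70.21 / 2.584 = 27.17 rad/s.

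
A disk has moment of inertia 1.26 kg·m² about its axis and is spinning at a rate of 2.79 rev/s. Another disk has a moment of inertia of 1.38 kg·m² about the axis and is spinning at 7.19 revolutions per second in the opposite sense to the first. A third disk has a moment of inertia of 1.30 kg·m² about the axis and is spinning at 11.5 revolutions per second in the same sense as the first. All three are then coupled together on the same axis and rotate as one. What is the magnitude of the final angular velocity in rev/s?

|ω_f| ≈ 2.17 rev/s

The coupling torques are internal; angular momentum about the shared axis is conserved.
Taking A's sense as positive: L = (1.260)(2.79) − (1.380)(7.19) + (1.300)(11.5) = 8.543 kg·m²·rev/s.
Combined I = 1.260 + 1.380 + 1.300 = 3.940 kg·m².
ω_f = L / I = 8.543 / 3.940 = 2.168 rev/s.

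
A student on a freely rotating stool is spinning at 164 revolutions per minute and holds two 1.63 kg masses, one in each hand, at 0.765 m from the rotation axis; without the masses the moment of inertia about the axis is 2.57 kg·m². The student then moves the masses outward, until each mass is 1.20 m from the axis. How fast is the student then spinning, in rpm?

ω₂ ≈ 101 rpm

No external torque acts about the spin axis, so angular momentum is conserved.
I₁ = 2.57 + 2(1.63)(0.765)² = 4.478 kg·m²; I₂ = 2.57 + 2(1.63)(1.20)² = 7.264 kg·m².
ω₂ = I₁ω₁ / I₂ = (4.478)(164 rpm) / (7.264) = 101.1 rpm.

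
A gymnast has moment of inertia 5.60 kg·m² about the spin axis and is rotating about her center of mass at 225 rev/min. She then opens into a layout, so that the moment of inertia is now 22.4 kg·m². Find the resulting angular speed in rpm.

ω₂ ≈ 56.2 rpm

No external torque acts about the spin axis, so angular momentum is conserved.
ω₂ = I₁ω₁ / I₂ = (5.600)(225 rpm) / (22.40) = 56.25 rpm.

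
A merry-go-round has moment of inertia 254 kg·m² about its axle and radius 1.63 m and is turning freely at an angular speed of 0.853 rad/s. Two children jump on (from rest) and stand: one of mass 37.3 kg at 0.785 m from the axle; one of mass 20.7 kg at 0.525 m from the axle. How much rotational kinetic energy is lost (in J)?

energy lost ≈ 9.38 J

No external torque acts about the axle; L_before = L_after.
Added inertia Σmr² = (37.3)(0.785)² + (20.7)(0.525)² = 28.69 kg·m²; I_f = 254.0 + 28.69 = 282.7 kg·m².
ω_f = I_p ω_i / I_f = (254.0)(0.853) / 282.7 = 0.7664 rad/s.
KE_i = ½(254.0)(0.8530 rad/s)² = 92.41 J; KE_f = ½(282.7)(0.7664)² = 83.03 J.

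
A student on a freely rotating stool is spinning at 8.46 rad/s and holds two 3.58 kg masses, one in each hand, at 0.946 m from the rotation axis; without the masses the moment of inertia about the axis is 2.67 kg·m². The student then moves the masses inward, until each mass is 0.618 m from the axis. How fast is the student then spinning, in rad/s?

ω₂ ≈ 14.2 rad/s

No external torque acts about the spin axis, so angular momentum is conserved.
I₁ = 2.67 + 2(3.58)(0.946)² = 9.078 kg·m²; I₂ = 2.67 + 2(3.58)(0.618)² = 5.405 kg·m².
ω₂ = I₁ω₁ / I₂ = (9.078)(8.46 rad/s) / (5.405) = 14.21 rad/s.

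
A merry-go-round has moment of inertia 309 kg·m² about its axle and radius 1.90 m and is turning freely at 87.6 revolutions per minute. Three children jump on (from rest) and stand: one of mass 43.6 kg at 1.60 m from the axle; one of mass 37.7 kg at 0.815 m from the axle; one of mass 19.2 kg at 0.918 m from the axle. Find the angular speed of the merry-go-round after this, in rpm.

No external torque acts about the axle; L_before = L_after.
Added inertia Σmr² = (43.6)(1.60)² + (37.7)(0.815)² + (19.2)(0.918)² = 152.8 kg·m²; I_f = 309.0 + 152.8 = 461.8 kg·m².
ω_f = I_p ω_i / I_f = (309.0)(87.6) / 461.8 = 58.61 rpm.

ω_f ≈ 58.6 rpm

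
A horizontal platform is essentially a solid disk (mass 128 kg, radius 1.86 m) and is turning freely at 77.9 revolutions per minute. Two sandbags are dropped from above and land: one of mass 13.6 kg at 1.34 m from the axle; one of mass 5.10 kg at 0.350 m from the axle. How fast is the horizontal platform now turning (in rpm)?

No external torque acts about the axle; L_before = L_after.
I_p = ½(128)(1.86)² = 221.4 kg·m².
Added inertia Σmr² = (13.6)(1.34)² + (5.10)(0.350)² = 25.04 kg·m²; I_f = 221.4 + 25.04 = 246.5 kg·m².
ω_f = I_p ω_i / I_f = (221.4)(77.9) / 246.5 = 69.98 rpm.

ω_f ≈ 70.0 rpm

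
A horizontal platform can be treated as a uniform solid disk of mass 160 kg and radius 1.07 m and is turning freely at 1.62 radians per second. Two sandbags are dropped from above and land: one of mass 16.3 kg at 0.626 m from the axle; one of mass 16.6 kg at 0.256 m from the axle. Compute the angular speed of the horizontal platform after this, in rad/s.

ω_f ≈ 1.50 rad/s

The added mass arrives with no angular momentum about the axle, and any external torque about the axle is negligible, so the system's angular momentum is conserved.
I_p = ½(160)(1.07)² = 91.59 kg·m².
Added inertia Σmr² = (16.3)(0.626)² + (16.6)(0.256)² = 7.475 kg·m²; I_f = 91.59 + 7.475 = 99.07 kg·m².
ω_f = I_p ω_i / I_f = (91.59)(1.62) / 99.07 = 1.498 rad/s.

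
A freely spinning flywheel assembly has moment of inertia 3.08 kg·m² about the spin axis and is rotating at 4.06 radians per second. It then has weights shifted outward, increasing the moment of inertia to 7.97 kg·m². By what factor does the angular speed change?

ω₂/ω₁ ≈ 0.386

With no external torque about the axis, L is conserved: I₁ω₁ = I₂ω₂.
ω₂/ω₁ = I₁/I₂ = 3.080 / 7.970 = 0.3864.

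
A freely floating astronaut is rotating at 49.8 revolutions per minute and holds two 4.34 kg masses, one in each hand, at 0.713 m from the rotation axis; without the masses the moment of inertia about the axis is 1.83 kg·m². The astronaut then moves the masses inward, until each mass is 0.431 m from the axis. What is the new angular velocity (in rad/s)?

Angular momentum about the spin axis is conserved since the torque about it is zero.
I₁ = 1.83 + 2(4.34)(0.713)² = 6.243 kg·m²; I₂ = 1.83 + 2(4.34)(0.431)² = 3.442 kg·m².
ω₂ = I₁ω₁ / I₂ = (6.243)(49.8 rpm) / (3.442) = 90.31 rpm = 9.457 rad/s.

ω₂ ≈ 9.46 rad/s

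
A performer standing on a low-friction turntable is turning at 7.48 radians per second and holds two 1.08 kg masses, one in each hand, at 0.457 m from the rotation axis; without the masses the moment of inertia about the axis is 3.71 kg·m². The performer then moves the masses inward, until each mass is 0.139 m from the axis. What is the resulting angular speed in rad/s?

ω₂ ≈ 8.30 rad/s

No external torque acts about the spin axis, so angular momentum is conserved.
I₁ = 3.71 + 2(1.08)(0.457)² = 4.161 kg·m²; I₂ = 3.71 + 2(1.08)(0.139)² = 3.752 kg·m².
ω₂ = I₁ω₁ / I₂ = (4.161)(7.48 rad/s) / (3.752) = 8.296 rad/s.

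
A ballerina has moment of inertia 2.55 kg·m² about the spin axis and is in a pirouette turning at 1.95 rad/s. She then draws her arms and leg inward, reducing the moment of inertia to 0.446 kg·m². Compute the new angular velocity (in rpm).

ω₂ ≈ 106 rpm

With no external torque about the axis, L is conserved: I₁ω₁ = I₂ω₂.
ω₂ = I₁ω₁ / I₂ = (2.550)(1.95 rad/s) / (0.4460) = 11.15 rad/s = 106.5 rpm.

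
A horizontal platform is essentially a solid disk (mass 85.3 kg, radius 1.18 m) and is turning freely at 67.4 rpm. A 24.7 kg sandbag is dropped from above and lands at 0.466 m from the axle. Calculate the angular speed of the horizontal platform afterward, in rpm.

The added mass arrives with no angular momentum about the axle, and any external torque about the axle is negligible, so the system's angular momentum is conserved.
I_p = ½(85.3)(1.18)² = 59.39 kg·m².
Added inertia Σmr² = (24.7)(0.466)² = 5.364 kg·m²; I_f = 59.39 + 5.364 = 64.75 kg·m².
ω_f = I_p ω_i / I_f = (59.39)(67.4) / 64.75 = 61.82 rpm.

ω_f ≈ 61.8 rpm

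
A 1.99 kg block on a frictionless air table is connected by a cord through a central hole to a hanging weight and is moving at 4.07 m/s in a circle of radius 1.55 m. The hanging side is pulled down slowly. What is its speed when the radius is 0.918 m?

v₂ ≈ 6.87 m/s

Central (radial) force ⇒ zero torque about the center ⇒ m v r is constant.
v₂ = v₁ r₁ / r₂ = (4.07)(1.55) / (0.918) = 6.872 m/s.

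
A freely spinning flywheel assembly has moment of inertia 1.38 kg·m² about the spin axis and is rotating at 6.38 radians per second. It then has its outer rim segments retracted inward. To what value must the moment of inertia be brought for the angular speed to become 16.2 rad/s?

With no external torque about the axis, L is conserved: I₁ω₁ = I₂ω₂.
I₂ = I₁ω₁ / ω₂ = (1.38)(6.38) / (16.2) = 0.5435 kg·m².

I₂ ≈ 0.543 kg·m²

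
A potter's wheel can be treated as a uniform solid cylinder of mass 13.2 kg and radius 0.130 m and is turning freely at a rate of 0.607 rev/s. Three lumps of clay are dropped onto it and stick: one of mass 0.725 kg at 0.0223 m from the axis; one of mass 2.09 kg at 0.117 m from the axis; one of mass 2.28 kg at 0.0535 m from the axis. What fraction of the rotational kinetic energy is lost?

The added mass arrives with no angular momentum about the axis, and any external torque about the axis is negligible, so the system's angular momentum is conserved.
I_p = ½(13.2)(0.130)² = 0.1115 kg·m².
Added inertia Σmr² = (0.725)(0.0223)² + (2.09)(0.117)² + (2.28)(0.0535)² = 0.03550 kg·m²; I_f = 0.1115 + 0.03550 = 0.1470 kg·m².
ω_f = I_p ω_i / I_f = (0.1115)(0.607) / 0.1470 = 0.4605 rev/s.
KE_i = ½(0.1115)(3.814 rad/s)² = 0.8112 J; KE_f = ½(0.1470)(2.893)² = 0.6154 J.
Fraction lost = 0.2414.

fraction ≈ 0.241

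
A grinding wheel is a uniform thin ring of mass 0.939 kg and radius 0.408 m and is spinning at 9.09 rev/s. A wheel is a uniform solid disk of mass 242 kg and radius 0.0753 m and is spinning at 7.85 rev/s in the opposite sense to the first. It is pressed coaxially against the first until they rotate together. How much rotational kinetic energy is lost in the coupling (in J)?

ΔKE lost ≈ 721 J

No external torque acts about the common axis, so total angular momentum is conserved.
Moments of inertia: I_A = (0.939)(0.408)² = 0.1563 kg·m²; I_B = ½(242)(0.0753)² = 0.6861 kg·m².
Taking A's sense as positive: L = (0.1563)(9.09) − (0.6861)(7.85) = -3.965 kg·m²·rev/s.
Combined I = 0.1563 + 0.6861 = 0.8424 kg·m².
ω_f = L / I = -3.965 / 0.8424 = -4.707 rev/s.
KE_i = ½ΣIω² = 1089 J; KE_f = ½(0.8424)(29.57)² = 368.4 J.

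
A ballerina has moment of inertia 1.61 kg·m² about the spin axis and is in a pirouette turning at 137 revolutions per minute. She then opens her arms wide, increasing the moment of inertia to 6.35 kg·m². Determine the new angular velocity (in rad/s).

Angular momentum about the spin axis is conserved since the torque about it is zero.
ω₂ = I₁ω₁ / I₂ = (1.610)(137 rpm) / (6.350) = 34.74 rpm = 3.637 rad/s.

ω₂ ≈ 3.64 rad/s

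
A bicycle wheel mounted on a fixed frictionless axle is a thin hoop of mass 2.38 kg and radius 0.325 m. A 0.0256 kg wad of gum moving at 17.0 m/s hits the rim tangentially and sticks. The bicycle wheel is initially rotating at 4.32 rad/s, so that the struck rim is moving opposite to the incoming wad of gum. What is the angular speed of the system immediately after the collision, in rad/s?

About the axle the impulsive forces during the collision are internal, so angular momentum about that axis is conserved.
I_p = (2.38)(0.325)² = 0.2514 kg·m². Taking the sense of the wad of gum's angular momentum as positive, L_{wad} = m v R = (0.0256)(17.0)(0.325) = 0.1414 kg·m²/s.
L_i = −I_p ω_p + m v R = −(0.2514)(4.32) + 0.1414 = -0.9446 kg·m²/s.
After sticking, I_f = I_p + m R² = 0.2514 + (0.0256)(0.325)² = 0.2541 kg·m².
ω_f = L_i / I_f = -0.9446 / 0.2541 = -3.717 rad/s.

|ω_f| ≈ 3.72 rad/s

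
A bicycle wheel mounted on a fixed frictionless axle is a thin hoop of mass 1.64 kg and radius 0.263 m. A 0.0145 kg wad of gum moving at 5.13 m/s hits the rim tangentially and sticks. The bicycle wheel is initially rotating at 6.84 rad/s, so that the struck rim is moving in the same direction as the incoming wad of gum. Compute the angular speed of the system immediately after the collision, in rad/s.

The axle reaction passes through the axle and exerts no torque about it; angular momentum about the axle is conserved through the impact.
I_p = (1.64)(0.263)² = 0.1134 kg·m². Taking the sense of the wad of gum's angular momentum as positive, L_{wad} = m v R = (0.0145)(5.13)(0.263) = 0.01956 kg·m²/s.
L_i = +I_p ω_p + m v R = +(0.1134)(6.84) + 0.01956 = 0.7955 kg·m²/s.
After sticking, I_f = I_p + m R² = 0.1134 + (0.0145)(0.263)² = 0.1144 kg·m².
ω_f = L_i / I_f = 0.7955 / 0.1144 = 6.951 rad/s.

|ω_f| ≈ 6.95 rad/s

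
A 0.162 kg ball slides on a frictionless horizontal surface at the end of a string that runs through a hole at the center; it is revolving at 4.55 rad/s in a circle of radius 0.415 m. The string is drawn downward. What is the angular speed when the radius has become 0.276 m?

ω₂ ≈ 10.3 rad/s

The constraining force is radial, so m r² ω about the center is conserved.
ω₂ = ω₁ (r₁/r₂)² = (4.55)(0.415/0.276)² = 10.29 rad/s.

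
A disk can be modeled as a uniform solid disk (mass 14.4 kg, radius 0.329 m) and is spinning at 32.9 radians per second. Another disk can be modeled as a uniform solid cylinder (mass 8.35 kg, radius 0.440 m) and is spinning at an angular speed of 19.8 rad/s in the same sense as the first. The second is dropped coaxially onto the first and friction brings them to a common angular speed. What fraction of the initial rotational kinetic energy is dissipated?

No external torque acts about the common axis, so total angular momentum is conserved.
Moments of inertia: I_A = ½(14.4)(0.329)² = 0.7793 kg·m²; I_B = ½(8.35)(0.440)² = 0.8083 kg·m².
Taking A's sense as positive: L = (0.7793)(32.9) + (0.8083)(19.8) = 41.64 kg·m²·rad/s.
Combined I = 0.7793 + 0.8083 = 1.588 kg·m².
ω_f = L / I = 41.64 / 1.588 = 26.23 rad/s.
KE_i = ½ΣIω² = 580.2 J; KE_f = ½(1.588)(26.23)² = 546.2 J.
Fraction dissipated = (KE_i − KE_f)/KE_i = 0.05868.

fraction ≈ 0.0587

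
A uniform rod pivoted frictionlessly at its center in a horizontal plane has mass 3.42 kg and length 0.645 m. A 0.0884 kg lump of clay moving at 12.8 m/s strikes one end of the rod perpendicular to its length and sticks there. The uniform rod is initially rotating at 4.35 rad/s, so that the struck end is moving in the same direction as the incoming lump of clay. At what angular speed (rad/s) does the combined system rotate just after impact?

|ω_f| ≈ 6.89 rad/s

About the pivot the impulsive forces during the collision are internal, so angular momentum about that axis is conserved.
I_p = (1/12)(3.42)(0.645)² = 0.1186 kg·m². Taking the sense of the lump of clay's angular momentum as positive, L_{lump} = m v R = (0.0884)(12.8)(0.645/2) = 0.3649 kg·m²/s.
L_i = +I_p ω_p + m v R = +(0.1186)(4.35) + 0.3649 = 0.8807 kg·m²/s.
After sticking, I_f = I_p + m R² = 0.1186 + (0.0884)(0.645/2)² = 0.1278 kg·m².
ω_f = L_i / I_f = 0.8807 / 0.1278 = 6.893 rad/s.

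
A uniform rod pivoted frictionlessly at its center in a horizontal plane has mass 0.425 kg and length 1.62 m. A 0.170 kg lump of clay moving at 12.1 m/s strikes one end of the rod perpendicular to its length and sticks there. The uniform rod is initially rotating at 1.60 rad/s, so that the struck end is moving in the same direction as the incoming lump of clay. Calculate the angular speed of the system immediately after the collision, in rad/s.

About the pivot the impulsive forces during the collision are internal, so angular momentum about that axis is conserved.
I_p = (1/12)(0.425)(1.62)² = 0.09295 kg·m². Taking the sense of the lump of clay's angular momentum as positive, L_{lump} = m v R = (0.170)(12.1)(1.62/2) = 1.666 kg·m²/s.
L_i = +I_p ω_p + m v R = +(0.09295)(1.60) + 1.666 = 1.815 kg·m²/s.
After sticking, I_f = I_p + m R² = 0.09295 + (0.170)(1.62/2)² = 0.2045 kg·m².
ω_f = L_i / I_f = 1.815 / 0.2045 = 8.875 rad/s.

|ω_f| ≈ 8.88 rad/s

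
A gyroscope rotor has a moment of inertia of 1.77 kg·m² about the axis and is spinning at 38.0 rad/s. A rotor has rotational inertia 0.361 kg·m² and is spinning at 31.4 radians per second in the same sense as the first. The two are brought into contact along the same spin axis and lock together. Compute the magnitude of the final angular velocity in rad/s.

|ω_f| ≈ 36.9 rad/s

No external torque acts about the common axis, so total angular momentum is conserved.
Taking A's sense as positive: L = (1.770)(38.0) + (0.3610)(31.4) = 78.60 kg·m²·rad/s.
Combined I = 1.770 + 0.3610 = 2.131 kg·m².
ω_f = L / I = 78.60 / 2.131 = 36.88 rad/s.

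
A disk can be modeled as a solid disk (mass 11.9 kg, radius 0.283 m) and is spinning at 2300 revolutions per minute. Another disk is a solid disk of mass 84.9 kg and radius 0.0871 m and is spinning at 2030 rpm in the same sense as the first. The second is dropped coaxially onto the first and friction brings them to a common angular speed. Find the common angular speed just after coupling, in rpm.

|ω_f| ≈ 2190 rpm

The coupling torques are internal; angular momentum about the shared axis is conserved.
Moments of inertia: I_A = ½(11.9)(0.283)² = 0.4765 kg·m²; I_B = ½(84.9)(0.0871)² = 0.3220 kg·m².
Taking A's sense as positive: L = (0.4765)(2300) + (0.3220)(2030) = 1750 kg·m²·rpm.
Combined I = 0.4765 + 0.3220 = 0.7986 kg·m².
ω_f = L / I = 1750 / 0.7986 = 2191 rpm.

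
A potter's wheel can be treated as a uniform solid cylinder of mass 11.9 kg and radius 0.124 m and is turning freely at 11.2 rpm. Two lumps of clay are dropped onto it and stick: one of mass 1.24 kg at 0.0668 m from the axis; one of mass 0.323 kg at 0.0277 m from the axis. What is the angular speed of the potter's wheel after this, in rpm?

ω_f ≈ 10.5 rpm

No external torque acts about the axis; L_before = L_after.
I_p = ½(11.9)(0.124)² = 0.09149 kg·m².
Added inertia Σmr² = (1.24)(0.0668)² + (0.323)(0.0277)² = 0.005781 kg·m²; I_f = 0.09149 + 0.005781 = 0.09727 kg·m².
ω_f = I_p ω_i / I_f = (0.09149)(11.2) / 0.09727 = 10.53 rpm.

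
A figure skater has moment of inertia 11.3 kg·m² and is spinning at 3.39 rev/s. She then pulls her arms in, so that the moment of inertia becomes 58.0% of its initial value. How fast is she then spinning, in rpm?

With no external torque about the axis, L is conserved: I₁ω₁ = I₂ω₂.
I₂ = 0.580 × 11.3 = 6.554 kg·m².
ω₂ = I₁ω₁ / I₂ = (11.30)(3.39 rev/s) / (6.554) = 5.845 rev/s = 350.7 rpm.

ω₂ ≈ 351 rpm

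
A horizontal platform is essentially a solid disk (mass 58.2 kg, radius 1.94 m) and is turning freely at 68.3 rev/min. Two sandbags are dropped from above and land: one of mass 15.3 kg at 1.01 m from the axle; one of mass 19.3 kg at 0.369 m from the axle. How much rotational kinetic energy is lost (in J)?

The added mass arrives with no angular momentum about the axle, and any external torque about the axle is negligible, so the system's angular momentum is conserved.
I_p = ½(58.2)(1.94)² = 109.5 kg·m².
Added inertia Σmr² = (15.3)(1.01)² + (19.3)(0.369)² = 18.24 kg·m²; I_f = 109.5 + 18.24 = 127.8 kg·m².
ω_f = I_p ω_i / I_f = (109.5)(68.3) / 127.8 = 58.55 rpm.
KE_i = ½(109.5)(7.152 rad/s)² = 2801 J; KE_f = ½(127.8)(6.131)² = 2401 J.

energy lost ≈ 400 J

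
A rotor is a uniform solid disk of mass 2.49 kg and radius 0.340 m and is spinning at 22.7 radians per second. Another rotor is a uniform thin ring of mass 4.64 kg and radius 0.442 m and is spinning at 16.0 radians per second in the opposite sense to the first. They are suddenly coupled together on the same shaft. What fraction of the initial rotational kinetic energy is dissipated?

The coupling torques are internal; angular momentum about the shared axis is conserved.
Moments of inertia: I_A = ½(2.49)(0.340)² = 0.1439 kg·m²; I_B = (4.64)(0.442)² = 0.9065 kg·m².
Taking A's sense as positive: L = (0.1439)(22.7) − (0.9065)(16.0) = -11.24 kg·m²·rad/s.
Combined I = 0.1439 + 0.9065 = 1.050 kg·m².
ω_f = L / I = -11.24 / 1.050 = -10.70 rad/s.
KE_i = ½ΣIω² = 153.1 J; KE_f = ½(1.050)(10.70)² = 60.10 J.
Fraction dissipated = (KE_i − KE_f)/KE_i = 0.6075.

fraction ≈ 0.607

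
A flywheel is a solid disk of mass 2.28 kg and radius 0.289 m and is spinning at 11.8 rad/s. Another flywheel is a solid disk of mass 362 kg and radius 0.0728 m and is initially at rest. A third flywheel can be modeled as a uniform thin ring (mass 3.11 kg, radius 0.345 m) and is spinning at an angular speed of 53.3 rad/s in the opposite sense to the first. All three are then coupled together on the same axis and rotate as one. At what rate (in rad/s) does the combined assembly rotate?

No external torque acts about the common axis, so total angular momentum is conserved.
Moments of inertia: I_A = ½(2.28)(0.289)² = 0.09521 kg·m²; I_B = ½(362)(0.0728)² = 0.9593 kg·m²; I_C = (3.11)(0.345)² = 0.3702 kg·m².
Taking A's sense as positive: L = (0.09521)(11.8) − (0.3702)(53.3) = -18.61 kg·m²·rad/s.
Combined I = 0.09521 + 0.9593 + 0.3702 = 1.425 kg·m².
ω_f = L / I = -18.61 / 1.425 = -13.06 rad/s.

|ω_f| ≈ 13.1 rad/s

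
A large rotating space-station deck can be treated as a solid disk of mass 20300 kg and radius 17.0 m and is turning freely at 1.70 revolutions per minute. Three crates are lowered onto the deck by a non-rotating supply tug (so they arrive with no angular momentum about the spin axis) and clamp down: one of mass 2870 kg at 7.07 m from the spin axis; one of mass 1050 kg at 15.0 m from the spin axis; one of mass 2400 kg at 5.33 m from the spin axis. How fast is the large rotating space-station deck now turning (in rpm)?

The added mass arrives with no angular momentum about the spin axis, and any external torque about the spin axis is negligible, so the system's angular momentum is conserved.
I_p = ½(20300)(17.0)² = 2.933e+06 kg·m².
Added inertia Σmr² = (2870)(7.07)² + (1050)(15.0)² + (2400)(5.33)² = 4.479e+05 kg·m²; I_f = 2.933e+06 + 4.479e+05 = 3.381e+06 kg·m².
ω_f = I_p ω_i / I_f = (2.933e+06)(1.70) / 3.381e+06 = 1.475 rpm.

ω_f ≈ 1.47 rpm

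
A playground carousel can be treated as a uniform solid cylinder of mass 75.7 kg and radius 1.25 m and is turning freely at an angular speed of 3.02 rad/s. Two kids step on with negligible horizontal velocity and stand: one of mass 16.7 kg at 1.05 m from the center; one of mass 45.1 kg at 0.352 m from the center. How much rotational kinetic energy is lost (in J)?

energy lost ≈ 77.9 J

The added mass arrives with no angular momentum about the center, and any external torque about the center is negligible, so the system's angular momentum is conserved.
I_p = ½(75.7)(1.25)² = 59.14 kg·m².
Added inertia Σmr² = (16.7)(1.05)² + (45.1)(0.352)² = 24.00 kg·m²; I_f = 59.14 + 24.00 = 83.14 kg·m².
ω_f = I_p ω_i / I_f = (59.14)(3.02) / 83.14 = 2.148 rad/s.
KE_i = ½(59.14)(3.020 rad/s)² = 269.7 J; KE_f = ½(83.14)(2.148)² = 191.8 J.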